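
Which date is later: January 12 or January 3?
January 12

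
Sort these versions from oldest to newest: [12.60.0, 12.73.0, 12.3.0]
[12.3.0, 12.60.0, 12.73.0]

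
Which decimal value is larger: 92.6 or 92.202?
92.6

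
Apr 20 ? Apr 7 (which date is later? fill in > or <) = >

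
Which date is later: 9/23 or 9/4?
9/23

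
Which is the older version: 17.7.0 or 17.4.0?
17.4.0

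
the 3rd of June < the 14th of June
True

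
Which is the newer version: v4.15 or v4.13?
v4.15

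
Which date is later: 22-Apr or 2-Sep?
2-Sep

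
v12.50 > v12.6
True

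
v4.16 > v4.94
False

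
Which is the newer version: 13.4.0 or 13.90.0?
13.90.0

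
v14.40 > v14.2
True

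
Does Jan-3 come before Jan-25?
Yes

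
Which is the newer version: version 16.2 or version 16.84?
version 16.84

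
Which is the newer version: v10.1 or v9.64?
v10.1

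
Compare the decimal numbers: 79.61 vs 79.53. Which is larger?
79.61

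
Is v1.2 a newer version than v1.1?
Yes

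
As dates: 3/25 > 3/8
True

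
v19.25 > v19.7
True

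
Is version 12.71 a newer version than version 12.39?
Yes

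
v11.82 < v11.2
False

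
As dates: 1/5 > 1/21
False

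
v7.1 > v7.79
False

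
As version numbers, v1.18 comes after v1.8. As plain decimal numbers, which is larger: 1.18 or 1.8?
1.8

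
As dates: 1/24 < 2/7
True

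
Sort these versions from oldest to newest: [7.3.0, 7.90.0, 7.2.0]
[7.2.0, 7.3.0, 7.90.0]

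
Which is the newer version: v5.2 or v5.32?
v5.32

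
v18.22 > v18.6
True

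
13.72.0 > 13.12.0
True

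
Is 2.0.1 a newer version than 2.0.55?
No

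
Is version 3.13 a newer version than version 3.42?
No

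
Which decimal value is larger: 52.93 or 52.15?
52.93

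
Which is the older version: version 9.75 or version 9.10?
version 9.10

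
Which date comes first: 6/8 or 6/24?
6/8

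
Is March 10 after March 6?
Yes. Day 10 comes after day 6 in March — this is a date comparison, not a decimal one (the decimal 3.10 would be smaller than 3.6).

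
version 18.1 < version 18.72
True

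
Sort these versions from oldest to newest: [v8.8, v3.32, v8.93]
[v3.32, v8.8, v8.93]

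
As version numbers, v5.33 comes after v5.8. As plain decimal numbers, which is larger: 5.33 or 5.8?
5.8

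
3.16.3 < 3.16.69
True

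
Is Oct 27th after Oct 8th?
Yes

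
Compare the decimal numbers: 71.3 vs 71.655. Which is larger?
71.655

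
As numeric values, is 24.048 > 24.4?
False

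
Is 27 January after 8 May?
No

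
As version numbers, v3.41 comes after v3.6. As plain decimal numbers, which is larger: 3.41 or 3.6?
3.6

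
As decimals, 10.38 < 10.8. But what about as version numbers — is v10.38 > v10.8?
True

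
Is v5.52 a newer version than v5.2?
Yes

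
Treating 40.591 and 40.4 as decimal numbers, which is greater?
40.591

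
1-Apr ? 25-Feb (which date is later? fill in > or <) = >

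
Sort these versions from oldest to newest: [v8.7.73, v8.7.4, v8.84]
[v8.7.4, v8.7.73, v8.84]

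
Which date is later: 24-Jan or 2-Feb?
2-Feb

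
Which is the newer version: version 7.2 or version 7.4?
version 7.4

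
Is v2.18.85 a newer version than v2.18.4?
Yes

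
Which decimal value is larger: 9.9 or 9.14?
9.9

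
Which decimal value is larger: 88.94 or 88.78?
88.94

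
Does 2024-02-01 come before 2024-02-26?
Yes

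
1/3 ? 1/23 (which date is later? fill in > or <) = <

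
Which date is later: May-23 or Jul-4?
Jul-4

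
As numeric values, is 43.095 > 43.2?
False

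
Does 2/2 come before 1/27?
No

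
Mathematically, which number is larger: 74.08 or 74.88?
74.88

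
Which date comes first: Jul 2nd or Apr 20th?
Apr 20th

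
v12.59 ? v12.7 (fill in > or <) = >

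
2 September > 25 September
False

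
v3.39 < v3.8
False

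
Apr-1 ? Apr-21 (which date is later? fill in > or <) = <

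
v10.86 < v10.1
False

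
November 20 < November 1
False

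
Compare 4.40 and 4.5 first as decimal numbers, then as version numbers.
As decimals: 4.40 < 4.5. As versions: v4.40 > v4.5 (minor version 40 > 5).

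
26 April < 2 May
True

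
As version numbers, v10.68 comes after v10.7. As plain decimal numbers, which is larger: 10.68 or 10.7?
10.7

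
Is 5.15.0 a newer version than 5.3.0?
Yes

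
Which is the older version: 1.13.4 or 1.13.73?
1.13.4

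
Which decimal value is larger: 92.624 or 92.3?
92.624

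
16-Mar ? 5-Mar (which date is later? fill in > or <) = >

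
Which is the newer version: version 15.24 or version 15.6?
version 15.24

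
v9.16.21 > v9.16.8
True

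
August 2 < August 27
True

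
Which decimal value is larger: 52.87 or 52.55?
52.87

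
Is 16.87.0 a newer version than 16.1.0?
Yes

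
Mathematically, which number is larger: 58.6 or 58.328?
58.6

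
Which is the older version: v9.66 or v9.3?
v9.3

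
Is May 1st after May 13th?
No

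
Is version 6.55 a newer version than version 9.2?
No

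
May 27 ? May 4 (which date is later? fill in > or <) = >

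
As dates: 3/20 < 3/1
False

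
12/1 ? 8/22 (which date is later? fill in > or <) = >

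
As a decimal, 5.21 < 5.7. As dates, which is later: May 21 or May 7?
May 21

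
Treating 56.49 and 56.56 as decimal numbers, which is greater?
56.56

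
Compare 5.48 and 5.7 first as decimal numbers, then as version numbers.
As decimals: 5.48 < 5.7. As versions: v5.48 > v5.7 (minor version 48 > 7).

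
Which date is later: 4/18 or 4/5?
4/18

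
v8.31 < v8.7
False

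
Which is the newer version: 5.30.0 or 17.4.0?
17.4.0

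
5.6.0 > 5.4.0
True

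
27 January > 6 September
False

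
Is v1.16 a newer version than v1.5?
Yes. Version numbers are compared segment by segment as integers, not as decimals: minor version 16 > 5, so v1.16 > v1.5 (even though the decimal 1.16 < 1.5).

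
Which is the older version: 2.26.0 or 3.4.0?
2.26.0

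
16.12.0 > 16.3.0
True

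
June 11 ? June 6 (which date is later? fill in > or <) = >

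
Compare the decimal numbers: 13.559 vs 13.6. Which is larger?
13.6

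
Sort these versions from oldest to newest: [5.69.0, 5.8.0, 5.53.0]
[5.8.0, 5.53.0, 5.69.0]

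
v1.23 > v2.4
False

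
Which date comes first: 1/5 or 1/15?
1/5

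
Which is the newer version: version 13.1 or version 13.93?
version 13.93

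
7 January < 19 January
True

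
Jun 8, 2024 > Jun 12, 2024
False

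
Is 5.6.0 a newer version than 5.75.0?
No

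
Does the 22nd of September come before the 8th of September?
No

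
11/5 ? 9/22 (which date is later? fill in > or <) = >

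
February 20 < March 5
True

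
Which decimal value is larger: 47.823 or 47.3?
47.823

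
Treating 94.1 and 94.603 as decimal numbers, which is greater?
94.603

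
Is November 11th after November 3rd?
Yes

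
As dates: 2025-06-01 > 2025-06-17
False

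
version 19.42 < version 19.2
False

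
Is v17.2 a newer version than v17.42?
No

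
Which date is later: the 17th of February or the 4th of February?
the 17th of February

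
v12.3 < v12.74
True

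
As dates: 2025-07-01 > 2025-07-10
False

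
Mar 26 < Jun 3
True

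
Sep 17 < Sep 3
False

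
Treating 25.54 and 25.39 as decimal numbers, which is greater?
25.54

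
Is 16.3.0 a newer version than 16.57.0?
No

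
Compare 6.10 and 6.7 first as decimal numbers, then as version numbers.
As decimals: 6.10 < 6.7. As versions: v6.10 > v6.7 (minor version 10 > 7).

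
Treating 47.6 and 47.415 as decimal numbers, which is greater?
47.6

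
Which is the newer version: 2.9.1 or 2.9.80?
2.9.80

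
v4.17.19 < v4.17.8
False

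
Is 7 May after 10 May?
No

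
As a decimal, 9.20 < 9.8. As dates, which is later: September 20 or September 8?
September 20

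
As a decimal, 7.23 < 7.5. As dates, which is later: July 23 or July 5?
July 23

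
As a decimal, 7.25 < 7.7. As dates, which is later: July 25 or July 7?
July 25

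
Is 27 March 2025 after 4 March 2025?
Yes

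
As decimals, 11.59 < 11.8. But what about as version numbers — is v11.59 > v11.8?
True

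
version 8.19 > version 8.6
True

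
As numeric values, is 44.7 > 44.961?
False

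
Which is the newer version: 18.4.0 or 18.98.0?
18.98.0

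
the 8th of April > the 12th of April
False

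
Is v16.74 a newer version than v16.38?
Yes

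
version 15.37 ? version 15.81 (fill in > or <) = <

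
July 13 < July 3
False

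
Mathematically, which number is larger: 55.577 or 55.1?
55.577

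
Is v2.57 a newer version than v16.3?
No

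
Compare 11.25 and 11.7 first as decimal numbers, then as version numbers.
As decimals: 11.25 < 11.7. As versions: v11.25 > v11.7 (minor version 25 > 7).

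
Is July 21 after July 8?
Yes. Day 21 comes after day 8 in July — this is a date comparison, not a decimal one (the decimal 7.21 would be smaller than 7.8).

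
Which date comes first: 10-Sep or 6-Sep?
6-Sep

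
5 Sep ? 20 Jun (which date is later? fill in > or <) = >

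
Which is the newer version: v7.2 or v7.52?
v7.52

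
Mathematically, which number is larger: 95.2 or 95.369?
95.369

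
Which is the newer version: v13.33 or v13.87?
v13.87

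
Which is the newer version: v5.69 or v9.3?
v9.3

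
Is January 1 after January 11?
No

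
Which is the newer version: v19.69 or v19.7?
v19.69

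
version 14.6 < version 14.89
True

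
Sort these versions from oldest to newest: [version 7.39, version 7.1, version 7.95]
[version 7.1, version 7.39, version 7.95]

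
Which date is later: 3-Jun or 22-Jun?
22-Jun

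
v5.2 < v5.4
True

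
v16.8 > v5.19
True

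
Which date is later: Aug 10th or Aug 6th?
Aug 10th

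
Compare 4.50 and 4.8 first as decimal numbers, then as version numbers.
As decimals: 4.50 < 4.8. As versions: v4.50 > v4.8 (minor version 50 > 8).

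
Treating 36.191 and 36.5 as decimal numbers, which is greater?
36.5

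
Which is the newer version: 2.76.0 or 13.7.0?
13.7.0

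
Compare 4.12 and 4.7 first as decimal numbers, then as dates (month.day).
As decimals: 4.12 < 4.7. As dates: 4/12 is later than 4/7 (day 12 > day 7).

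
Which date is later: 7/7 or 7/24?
7/24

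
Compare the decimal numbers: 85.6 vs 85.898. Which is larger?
85.898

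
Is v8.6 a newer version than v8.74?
No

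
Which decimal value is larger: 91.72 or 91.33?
91.72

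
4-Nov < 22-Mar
False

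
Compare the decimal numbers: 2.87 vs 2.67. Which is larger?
2.87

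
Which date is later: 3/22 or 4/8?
4/8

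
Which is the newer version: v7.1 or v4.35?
v7.1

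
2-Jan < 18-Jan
True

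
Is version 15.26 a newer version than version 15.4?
Yes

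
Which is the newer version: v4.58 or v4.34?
v4.58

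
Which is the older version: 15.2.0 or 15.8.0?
15.2.0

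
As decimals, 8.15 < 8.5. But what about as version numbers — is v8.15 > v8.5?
True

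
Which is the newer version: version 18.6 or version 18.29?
version 18.29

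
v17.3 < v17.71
True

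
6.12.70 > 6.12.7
True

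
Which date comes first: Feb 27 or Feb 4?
Feb 4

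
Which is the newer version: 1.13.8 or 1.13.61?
1.13.61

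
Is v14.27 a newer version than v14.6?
Yes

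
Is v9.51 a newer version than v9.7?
Yes. Version numbers are compared segment by segment as integers, not as decimals: minor version 51 > 7, so v9.51 > v9.7 (even though the decimal 9.51 < 9.7).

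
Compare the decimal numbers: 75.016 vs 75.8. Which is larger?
75.8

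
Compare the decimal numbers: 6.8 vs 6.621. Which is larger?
6.8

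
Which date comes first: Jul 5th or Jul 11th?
Jul 5th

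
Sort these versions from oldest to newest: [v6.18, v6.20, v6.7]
[v6.7, v6.18, v6.20]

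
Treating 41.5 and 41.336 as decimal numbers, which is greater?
41.5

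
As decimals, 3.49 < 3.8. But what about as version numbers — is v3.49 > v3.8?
True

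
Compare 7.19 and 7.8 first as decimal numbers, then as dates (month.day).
As decimals: 7.19 < 7.8. As dates: 7/19 is later than 7/8 (day 19 > day 8).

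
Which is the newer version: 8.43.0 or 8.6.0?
8.43.0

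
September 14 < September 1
False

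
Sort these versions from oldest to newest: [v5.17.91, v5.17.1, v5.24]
[v5.17.1, v5.17.91, v5.24]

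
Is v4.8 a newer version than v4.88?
No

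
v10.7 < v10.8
True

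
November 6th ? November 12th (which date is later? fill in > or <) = <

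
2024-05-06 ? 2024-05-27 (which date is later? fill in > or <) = <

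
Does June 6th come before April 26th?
No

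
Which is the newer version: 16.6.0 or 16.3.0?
16.6.0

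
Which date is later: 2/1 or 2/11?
2/11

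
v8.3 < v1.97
False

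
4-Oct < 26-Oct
True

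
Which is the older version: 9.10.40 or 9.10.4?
9.10.4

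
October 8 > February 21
True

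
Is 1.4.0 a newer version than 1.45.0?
No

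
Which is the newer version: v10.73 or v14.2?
v14.2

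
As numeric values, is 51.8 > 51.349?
True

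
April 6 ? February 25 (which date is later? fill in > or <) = >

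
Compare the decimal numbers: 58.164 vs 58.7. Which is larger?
58.7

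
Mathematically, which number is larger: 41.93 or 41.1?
41.93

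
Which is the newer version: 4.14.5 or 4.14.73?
4.14.73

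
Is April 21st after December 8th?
No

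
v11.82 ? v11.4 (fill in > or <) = >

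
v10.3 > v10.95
False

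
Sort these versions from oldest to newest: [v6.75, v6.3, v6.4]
[v6.3, v6.4, v6.75]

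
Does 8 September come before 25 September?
Yes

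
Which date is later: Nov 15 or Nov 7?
Nov 15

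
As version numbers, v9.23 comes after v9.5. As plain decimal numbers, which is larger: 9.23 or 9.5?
9.5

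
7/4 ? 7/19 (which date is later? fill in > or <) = <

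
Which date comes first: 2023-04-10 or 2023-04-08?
2023-04-08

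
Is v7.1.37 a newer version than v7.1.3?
Yes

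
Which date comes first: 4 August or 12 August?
4 August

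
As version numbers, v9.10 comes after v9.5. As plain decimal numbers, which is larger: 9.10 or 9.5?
9.5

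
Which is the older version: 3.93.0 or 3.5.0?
3.5.0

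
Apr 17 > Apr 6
True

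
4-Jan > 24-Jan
False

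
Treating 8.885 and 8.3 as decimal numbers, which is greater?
8.885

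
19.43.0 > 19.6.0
True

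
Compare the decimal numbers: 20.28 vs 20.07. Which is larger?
20.28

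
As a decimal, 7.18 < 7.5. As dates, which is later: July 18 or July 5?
July 18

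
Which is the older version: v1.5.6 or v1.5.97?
v1.5.6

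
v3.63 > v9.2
False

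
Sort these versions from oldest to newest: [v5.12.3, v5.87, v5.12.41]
[v5.12.3, v5.12.41, v5.87]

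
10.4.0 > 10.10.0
False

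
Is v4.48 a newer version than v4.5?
Yes. Version numbers are compared segment by segment as integers, not as decimals: minor version 48 > 5, so v4.48 > v4.5 (even though the decimal 4.48 < 4.5).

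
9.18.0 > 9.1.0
True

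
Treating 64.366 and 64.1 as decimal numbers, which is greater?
64.366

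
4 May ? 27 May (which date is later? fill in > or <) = <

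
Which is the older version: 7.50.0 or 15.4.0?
7.50.0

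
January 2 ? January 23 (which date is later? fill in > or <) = <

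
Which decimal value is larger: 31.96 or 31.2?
31.96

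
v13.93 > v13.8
True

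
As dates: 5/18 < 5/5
False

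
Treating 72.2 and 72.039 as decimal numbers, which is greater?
72.2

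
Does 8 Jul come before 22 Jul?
Yes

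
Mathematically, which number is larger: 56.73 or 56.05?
56.73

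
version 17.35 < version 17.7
False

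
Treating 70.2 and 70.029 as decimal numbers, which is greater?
70.2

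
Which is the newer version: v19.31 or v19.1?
v19.31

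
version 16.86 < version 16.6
False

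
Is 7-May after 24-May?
No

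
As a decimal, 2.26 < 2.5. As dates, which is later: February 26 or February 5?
February 26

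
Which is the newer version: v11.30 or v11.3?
v11.30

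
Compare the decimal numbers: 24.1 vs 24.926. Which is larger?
24.926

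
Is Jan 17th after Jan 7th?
Yes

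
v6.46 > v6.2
True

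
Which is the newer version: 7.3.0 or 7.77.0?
7.77.0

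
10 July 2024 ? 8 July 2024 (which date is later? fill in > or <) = >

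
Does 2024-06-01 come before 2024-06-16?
Yes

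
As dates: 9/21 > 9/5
True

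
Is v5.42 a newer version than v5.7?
Yes. Version numbers are compared segment by segment as integers, not as decimals: minor version 42 > 7, so v5.42 > v5.7 (even though the decimal 5.42 < 5.7).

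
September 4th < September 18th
True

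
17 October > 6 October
True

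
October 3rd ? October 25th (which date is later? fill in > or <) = <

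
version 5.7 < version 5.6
False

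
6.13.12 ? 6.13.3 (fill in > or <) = >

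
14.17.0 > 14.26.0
False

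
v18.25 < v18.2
False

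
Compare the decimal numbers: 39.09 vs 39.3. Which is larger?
39.3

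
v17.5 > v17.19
False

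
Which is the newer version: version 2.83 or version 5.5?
version 5.5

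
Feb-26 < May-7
True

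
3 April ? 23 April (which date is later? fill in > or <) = <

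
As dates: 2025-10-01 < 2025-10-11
True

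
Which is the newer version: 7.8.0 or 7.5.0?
7.8.0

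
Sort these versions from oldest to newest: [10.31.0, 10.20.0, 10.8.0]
[10.8.0, 10.20.0, 10.31.0]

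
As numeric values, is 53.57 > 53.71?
False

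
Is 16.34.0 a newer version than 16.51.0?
No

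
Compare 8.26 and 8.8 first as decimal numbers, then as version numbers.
As decimals: 8.26 < 8.8. As versions: v8.26 > v8.8 (minor version 26 > 8).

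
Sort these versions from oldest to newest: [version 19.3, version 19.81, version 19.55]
[version 19.3, version 19.55, version 19.81]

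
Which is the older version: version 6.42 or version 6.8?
version 6.8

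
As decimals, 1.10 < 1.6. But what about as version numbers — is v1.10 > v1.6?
True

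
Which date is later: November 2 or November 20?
November 20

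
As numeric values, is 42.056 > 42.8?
False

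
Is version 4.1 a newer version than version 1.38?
Yes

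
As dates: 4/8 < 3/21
False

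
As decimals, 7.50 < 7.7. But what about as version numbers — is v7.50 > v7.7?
True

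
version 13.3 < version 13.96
True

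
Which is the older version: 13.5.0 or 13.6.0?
13.5.0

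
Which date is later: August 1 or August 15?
August 15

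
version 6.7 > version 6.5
True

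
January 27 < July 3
True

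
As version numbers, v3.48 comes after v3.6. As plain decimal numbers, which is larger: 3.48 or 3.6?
3.6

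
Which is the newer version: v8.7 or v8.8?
v8.8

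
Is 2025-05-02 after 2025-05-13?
No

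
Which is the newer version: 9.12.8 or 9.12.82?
9.12.82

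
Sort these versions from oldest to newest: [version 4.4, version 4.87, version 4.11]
[version 4.4, version 4.11, version 4.87]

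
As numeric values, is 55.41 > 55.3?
True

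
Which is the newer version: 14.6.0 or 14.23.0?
14.23.0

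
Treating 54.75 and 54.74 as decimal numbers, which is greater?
54.75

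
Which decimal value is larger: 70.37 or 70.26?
70.37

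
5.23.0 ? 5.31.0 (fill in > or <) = <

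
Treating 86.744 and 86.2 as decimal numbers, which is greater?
86.744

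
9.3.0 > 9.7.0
False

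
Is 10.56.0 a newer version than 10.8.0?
Yes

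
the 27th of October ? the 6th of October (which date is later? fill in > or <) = >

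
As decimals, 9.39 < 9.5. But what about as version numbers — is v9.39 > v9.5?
True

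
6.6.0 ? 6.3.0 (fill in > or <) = >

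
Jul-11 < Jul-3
False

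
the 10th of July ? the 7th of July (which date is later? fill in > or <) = >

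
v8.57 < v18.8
True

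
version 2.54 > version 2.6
True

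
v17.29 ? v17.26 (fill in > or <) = >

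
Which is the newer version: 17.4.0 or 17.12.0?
17.12.0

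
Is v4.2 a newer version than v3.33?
Yes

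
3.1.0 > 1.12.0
True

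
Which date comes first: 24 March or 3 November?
24 March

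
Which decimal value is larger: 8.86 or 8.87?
8.87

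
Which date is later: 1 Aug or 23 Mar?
1 Aug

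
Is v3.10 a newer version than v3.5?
Yes. Version numbers are compared segment by segment as integers, not as decimals: minor version 10 > 5, so v3.10 > v3.5 (even though the decimal 3.10 < 3.5).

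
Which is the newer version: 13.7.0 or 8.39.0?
13.7.0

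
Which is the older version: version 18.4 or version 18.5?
version 18.4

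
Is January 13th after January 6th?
Yes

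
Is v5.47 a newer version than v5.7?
Yes. Version numbers are compared segment by segment as integers, not as decimals: minor version 47 > 7, so v5.47 > v5.7 (even though the decimal 5.47 < 5.7).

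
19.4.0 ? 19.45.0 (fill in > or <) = <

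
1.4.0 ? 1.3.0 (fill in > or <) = >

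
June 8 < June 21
True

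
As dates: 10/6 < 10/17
True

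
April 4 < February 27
False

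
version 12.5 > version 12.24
False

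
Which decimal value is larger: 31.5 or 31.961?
31.961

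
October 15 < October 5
False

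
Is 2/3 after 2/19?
No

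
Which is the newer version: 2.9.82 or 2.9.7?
2.9.82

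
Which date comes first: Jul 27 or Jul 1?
Jul 1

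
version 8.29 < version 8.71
True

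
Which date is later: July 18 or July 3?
July 18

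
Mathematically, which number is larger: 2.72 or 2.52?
2.72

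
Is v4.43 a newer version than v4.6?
Yes. Version numbers are compared segment by segment as integers, not as decimals: minor version 43 > 6, so v4.43 > v4.6 (even though the decimal 4.43 < 4.6).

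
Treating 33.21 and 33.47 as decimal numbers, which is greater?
33.47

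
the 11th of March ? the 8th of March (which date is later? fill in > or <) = >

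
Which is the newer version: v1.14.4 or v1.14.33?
v1.14.33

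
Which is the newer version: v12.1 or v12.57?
v12.57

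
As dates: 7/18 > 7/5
True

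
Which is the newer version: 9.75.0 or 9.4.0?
9.75.0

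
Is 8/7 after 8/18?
No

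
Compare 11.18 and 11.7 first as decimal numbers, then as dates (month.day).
As decimals: 11.18 < 11.7. As dates: 11/18 is later than 11/7 (day 18 > day 7).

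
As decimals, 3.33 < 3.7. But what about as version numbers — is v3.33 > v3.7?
True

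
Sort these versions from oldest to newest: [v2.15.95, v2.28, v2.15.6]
[v2.15.6, v2.15.95, v2.28]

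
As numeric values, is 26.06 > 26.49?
False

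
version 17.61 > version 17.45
True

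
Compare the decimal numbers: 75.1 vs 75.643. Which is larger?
75.643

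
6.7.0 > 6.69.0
False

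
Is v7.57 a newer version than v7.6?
Yes. Version numbers are compared segment by segment as integers, not as decimals: minor version 57 > 6, so v7.57 > v7.6 (even though the decimal 7.57 < 7.6).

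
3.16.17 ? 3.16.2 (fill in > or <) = >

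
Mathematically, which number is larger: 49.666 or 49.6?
49.666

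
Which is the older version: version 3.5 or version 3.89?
version 3.5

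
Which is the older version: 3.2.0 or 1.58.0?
1.58.0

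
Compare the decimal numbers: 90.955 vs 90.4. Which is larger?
90.955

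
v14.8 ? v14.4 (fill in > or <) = >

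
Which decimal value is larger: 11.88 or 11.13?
11.88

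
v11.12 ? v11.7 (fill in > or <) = >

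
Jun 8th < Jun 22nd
True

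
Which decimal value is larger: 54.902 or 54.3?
54.902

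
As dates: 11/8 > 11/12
False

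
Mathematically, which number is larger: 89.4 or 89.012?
89.4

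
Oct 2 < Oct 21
True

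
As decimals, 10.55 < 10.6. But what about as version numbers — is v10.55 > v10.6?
True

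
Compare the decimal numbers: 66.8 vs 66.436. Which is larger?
66.8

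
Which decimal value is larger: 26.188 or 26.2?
26.2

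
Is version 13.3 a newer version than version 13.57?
No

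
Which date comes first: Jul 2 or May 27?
May 27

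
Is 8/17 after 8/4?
Yes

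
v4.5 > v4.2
True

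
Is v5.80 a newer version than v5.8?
Yes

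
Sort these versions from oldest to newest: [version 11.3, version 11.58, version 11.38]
[version 11.3, version 11.38, version 11.58]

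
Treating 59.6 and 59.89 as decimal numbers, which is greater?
59.89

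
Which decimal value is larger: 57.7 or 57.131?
57.7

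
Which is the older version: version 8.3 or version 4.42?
version 4.42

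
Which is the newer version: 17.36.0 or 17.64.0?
17.64.0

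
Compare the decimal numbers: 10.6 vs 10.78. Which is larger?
10.78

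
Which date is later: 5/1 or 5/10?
5/10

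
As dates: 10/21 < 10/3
False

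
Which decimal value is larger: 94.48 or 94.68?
94.68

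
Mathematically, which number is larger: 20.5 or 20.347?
20.5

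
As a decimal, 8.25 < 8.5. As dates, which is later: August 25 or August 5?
August 25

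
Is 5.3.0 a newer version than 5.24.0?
No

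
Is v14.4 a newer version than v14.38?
No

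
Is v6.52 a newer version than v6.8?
Yes. Version numbers are compared segment by segment as integers, not as decimals: minor version 52 > 8, so v6.52 > v6.8 (even though the decimal 6.52 < 6.8).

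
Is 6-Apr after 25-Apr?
No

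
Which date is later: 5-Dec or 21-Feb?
5-Dec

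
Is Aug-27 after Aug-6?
Yes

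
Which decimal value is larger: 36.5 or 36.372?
36.5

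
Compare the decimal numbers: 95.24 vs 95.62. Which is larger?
95.62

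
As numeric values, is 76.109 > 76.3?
False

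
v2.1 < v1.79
False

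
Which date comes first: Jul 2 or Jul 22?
Jul 2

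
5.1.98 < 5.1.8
False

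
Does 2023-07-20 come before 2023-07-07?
No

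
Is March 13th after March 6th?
Yes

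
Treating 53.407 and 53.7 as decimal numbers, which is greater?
53.7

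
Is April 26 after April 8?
Yes. Day 26 comes after day 8 in April — this is a date comparison, not a decimal one (the decimal 4.26 would be smaller than 4.8).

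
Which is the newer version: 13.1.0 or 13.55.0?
13.55.0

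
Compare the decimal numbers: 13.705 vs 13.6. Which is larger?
13.705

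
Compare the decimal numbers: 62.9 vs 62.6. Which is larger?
62.9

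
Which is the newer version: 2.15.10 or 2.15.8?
2.15.10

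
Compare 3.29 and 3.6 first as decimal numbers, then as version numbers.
As decimals: 3.29 < 3.6. As versions: v3.29 > v3.6 (minor version 29 > 6).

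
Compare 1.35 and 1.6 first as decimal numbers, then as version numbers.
As decimals: 1.35 < 1.6. As versions: v1.35 > v1.6 (minor version 35 > 6).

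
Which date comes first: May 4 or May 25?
May 4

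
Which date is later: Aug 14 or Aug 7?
Aug 14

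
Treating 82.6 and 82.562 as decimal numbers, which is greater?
82.6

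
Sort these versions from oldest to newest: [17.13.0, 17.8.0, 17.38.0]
[17.8.0, 17.13.0, 17.38.0]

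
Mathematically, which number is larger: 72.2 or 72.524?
72.524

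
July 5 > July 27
False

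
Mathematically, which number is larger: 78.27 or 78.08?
78.27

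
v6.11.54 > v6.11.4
True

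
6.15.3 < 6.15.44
True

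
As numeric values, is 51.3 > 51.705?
False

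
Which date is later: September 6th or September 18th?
September 18th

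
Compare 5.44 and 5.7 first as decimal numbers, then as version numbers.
As decimals: 5.44 < 5.7. As versions: v5.44 > v5.7 (minor version 44 > 7).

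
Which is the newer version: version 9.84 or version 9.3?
version 9.84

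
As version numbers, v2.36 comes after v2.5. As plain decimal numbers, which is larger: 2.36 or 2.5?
2.5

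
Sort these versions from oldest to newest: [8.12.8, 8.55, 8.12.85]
[8.12.8, 8.12.85, 8.55]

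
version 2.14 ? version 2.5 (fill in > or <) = >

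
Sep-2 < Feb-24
False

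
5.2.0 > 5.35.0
False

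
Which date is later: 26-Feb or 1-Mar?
1-Mar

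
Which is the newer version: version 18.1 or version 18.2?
version 18.2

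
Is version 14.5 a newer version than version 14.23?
No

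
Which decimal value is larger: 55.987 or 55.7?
55.987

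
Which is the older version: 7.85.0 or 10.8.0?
7.85.0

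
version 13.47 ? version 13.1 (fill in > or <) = >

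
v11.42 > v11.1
True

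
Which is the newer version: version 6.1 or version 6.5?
version 6.5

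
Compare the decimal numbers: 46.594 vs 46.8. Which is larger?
46.8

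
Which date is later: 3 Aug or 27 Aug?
27 Aug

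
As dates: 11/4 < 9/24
False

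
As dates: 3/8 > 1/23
True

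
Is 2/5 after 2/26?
No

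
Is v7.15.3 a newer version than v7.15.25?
No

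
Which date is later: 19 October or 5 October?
19 October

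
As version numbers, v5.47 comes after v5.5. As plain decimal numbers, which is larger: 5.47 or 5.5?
5.5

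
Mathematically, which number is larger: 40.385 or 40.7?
40.7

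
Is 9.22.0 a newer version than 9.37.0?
No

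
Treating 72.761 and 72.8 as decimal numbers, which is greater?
72.8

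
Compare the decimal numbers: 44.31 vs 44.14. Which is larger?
44.31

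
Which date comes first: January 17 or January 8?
January 8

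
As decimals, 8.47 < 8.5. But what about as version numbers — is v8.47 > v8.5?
True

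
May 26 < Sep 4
True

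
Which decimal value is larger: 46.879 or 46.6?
46.879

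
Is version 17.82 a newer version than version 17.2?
Yes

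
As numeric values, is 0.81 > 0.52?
True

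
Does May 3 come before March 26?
No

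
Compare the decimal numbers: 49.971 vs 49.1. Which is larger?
49.971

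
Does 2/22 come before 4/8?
Yes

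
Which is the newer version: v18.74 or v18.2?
v18.74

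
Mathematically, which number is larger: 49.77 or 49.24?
49.77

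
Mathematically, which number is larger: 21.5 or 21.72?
21.72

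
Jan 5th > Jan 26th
False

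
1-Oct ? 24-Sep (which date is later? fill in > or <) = >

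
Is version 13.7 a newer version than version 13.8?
No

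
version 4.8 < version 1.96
False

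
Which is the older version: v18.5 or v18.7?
v18.5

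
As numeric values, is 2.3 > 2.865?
False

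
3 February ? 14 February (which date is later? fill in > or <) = <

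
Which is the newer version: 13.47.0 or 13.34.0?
13.47.0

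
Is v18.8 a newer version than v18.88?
No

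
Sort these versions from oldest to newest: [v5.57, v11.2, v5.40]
[v5.40, v5.57, v11.2]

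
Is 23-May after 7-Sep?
No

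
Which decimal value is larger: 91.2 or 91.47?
91.47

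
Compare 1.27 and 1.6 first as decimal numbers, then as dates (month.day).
As decimals: 1.27 < 1.6. As dates: 1/27 is later than 1/6 (day 27 > day 6).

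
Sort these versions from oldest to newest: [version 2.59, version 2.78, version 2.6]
[version 2.6, version 2.59, version 2.78]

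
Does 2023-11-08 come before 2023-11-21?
Yes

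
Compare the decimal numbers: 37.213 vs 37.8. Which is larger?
37.8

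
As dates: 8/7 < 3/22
False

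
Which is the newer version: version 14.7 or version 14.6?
version 14.7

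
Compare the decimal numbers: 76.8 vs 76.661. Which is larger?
76.8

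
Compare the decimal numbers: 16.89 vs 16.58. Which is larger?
16.89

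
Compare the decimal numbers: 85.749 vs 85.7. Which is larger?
85.749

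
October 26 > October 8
True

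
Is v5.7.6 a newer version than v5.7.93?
No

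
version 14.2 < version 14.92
True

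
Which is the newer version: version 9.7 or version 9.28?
version 9.28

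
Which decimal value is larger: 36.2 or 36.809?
36.809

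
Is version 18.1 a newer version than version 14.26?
Yes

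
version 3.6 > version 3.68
False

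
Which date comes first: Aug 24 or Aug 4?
Aug 4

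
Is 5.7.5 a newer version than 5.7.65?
No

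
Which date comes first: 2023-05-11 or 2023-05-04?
2023-05-04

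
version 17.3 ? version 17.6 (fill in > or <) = <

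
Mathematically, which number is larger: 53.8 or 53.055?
53.8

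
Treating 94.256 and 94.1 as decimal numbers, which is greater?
94.256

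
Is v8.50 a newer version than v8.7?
Yes. Version numbers are compared segment by segment as integers, not as decimals: minor version 50 > 7, so v8.50 > v8.7 (even though the decimal 8.50 < 8.7).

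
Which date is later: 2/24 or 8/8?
8/8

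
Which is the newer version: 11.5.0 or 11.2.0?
11.5.0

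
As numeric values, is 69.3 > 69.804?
False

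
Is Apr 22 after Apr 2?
Yes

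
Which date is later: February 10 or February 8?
February 10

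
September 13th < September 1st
False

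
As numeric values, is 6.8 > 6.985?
False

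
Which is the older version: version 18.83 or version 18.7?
version 18.7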